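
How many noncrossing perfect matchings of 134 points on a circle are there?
C_67 = 22033725021956517463358552614056949950

These noncrossing handshakes are counted by the Catalan number C_n = (1/(n + 1)) · C(2n, n). For n = 67: C_67 = (1/68) · C(134, 67) = 1498293301493043187508381577755872596600/68 = 22033725021956517463358552614056949950.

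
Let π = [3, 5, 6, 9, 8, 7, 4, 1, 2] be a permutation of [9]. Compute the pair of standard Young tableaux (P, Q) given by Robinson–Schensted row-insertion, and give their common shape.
P = [1, 2, 6, 7] / [3, 4] / [5] / [8] / [9];  Q = [1, 2, 3, 4] / [5, 9] / [6] / [7] / [8];  common shape = (4, 2, 1, 1, 1)

Row-insert the values π_1, π_2, … into P one at a time, bumping the leftmost entry strictly greater than the inserted value down to the next row. The recording tableau Q records, in position (i, j), the step at which that cell was added to P.
  Insert 3 (step 1): P = [3];  Q = [1]
  Insert 5 (step 2): P = [3, 5];  Q = [1, 2]
  Insert 6 (step 3): P = [3, 5, 6];  Q = [1, 2, 3]
  Insert 9 (step 4): P = [3, 5, 6, 9];  Q = [1, 2, 3, 4]
  Insert 8 (step 5): P = [3, 5, 6, 8] / [9];  Q = [1, 2, 3, 4] / [5]
  Insert 7 (step 6): P = [3, 5, 6, 7] / [8] / [9];  Q = [1, 2, 3, 4] / [5] / [6]
  Insert 4 (step 7): P = [3, 4, 6, 7] / [5] / [8] / [9];  Q = [1, 2, 3, 4] / [5] / [6] / [7]
  Insert 1 (step 8): P = [1, 4, 6, 7] / [3] / [5] / [8] / [9];  Q = [1, 2, 3, 4] / [5] / [6] / [7] / [8]
  Insert 2 (step 9): P = [1, 2, 6, 7] / [3, 4] / [5] / [8] / [9];  Q = [1, 2, 3, 4] / [5, 9] / [6] / [7] / [8]
Final shape: (4, 2, 1, 1, 1).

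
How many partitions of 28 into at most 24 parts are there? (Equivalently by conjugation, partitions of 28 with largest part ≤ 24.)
p(28, parts ≤ 24) = 3711

Use the recurrence p(n, m) = p(n, m−1) + p(n−m, m): either the largest part is < m (count p(n, m−1)) or the largest part is exactly m (remove one copy of m, count p(n−m, m)). With p(0, ·) = 1 this gives p(28, parts ≤ 24) = 3711. (By conjugating Young diagrams, this also counts partitions of 28 into at most 24 parts.)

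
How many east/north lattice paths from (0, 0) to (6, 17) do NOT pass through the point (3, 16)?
Number of paths = 97071

Total paths from (0, 0) to (6, 17): C(23, 6) = 100947. Paths through (3, 16): (paths (0, 0) → (3, 16)) × (paths (3, 16) → (6, 17)) = C(19, 3) · C(4, 3) = 969 · 4 = 3876. Avoidance count = 100947 − 3876 = 97071.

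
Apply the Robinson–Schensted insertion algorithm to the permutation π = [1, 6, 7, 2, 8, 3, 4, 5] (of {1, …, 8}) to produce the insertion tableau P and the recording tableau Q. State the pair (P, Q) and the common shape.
P = [1, 2, 3, 4, 5] / [6, 7, 8];  Q = [1, 2, 3, 5, 8] / [4, 6, 7];  common shape = (5, 3)

Row-insert the values π_1, π_2, … into P one at a time, bumping the leftmost entry strictly greater than the inserted value down to the next row. The recording tableau Q records, in position (i, j), the step at which that cell was added to P.
  Insert 1 (step 1): P = [1];  Q = [1]
  Insert 6 (step 2): P = [1, 6];  Q = [1, 2]
  Insert 7 (step 3): P = [1, 6, 7];  Q = [1, 2, 3]
  Insert 2 (step 4): P = [1, 2, 7] / [6];  Q = [1, 2, 3] / [4]
  Insert 8 (step 5): P = [1, 2, 7, 8] / [6];  Q = [1, 2, 3, 5] / [4]
  Insert 3 (step 6): P = [1, 2, 3, 8] / [6, 7];  Q = [1, 2, 3, 5] / [4, 6]
  Insert 4 (step 7): P = [1, 2, 3, 4] / [6, 7, 8];  Q = [1, 2, 3, 5] / [4, 6, 7]
  Insert 5 (step 8): P = [1, 2, 3, 4, 5] / [6, 7, 8];  Q = [1, 2, 3, 5, 8] / [4, 6, 7]
Final shape: (5, 3).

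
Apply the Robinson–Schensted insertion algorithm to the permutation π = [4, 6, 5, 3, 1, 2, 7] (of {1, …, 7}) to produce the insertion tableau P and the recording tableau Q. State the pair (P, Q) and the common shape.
P = [1, 2, 7] / [3, 5] / [4] / [6];  Q = [1, 2, 7] / [3, 6] / [4] / [5];  common shape = (3, 2, 1, 1)

Row-insert the values π_1, π_2, … into P one at a time, bumping the leftmost entry strictly greater than the inserted value down to the next row. The recording tableau Q records, in position (i, j), the step at which that cell was added to P.
  Insert 4 (step 1): P = [4];  Q = [1]
  Insert 6 (step 2): P = [4, 6];  Q = [1, 2]
  Insert 5 (step 3): P = [4, 5] / [6];  Q = [1, 2] / [3]
  Insert 3 (step 4): P = [3, 5] / [4] / [6];  Q = [1, 2] / [3] / [4]
  Insert 1 (step 5): P = [1, 5] / [3] / [4] / [6];  Q = [1, 2] / [3] / [4] / [5]
  Insert 2 (step 6): P = [1, 2] / [3, 5] / [4] / [6];  Q = [1, 2] / [3, 6] / [4] / [5]
  Insert 7 (step 7): P = [1, 2, 7] / [3, 5] / [4] / [6];  Q = [1, 2, 7] / [3, 6] / [4] / [5]
Final shape: (3, 2, 1, 1).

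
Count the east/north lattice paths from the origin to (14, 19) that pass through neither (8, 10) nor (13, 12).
Number of paths = 565549354

Inclusion–exclusion. Total paths: C(33, 14) = 818809200. Through P₁: C(18, 8)·C(15, 6) = 219008790. Through P₂: C(25, 13)·C(8, 1) = 41602400. Since P₁ is strictly southwest of P₂, a monotone path through both must visit P₁ then P₂; paths through both = C(18, 8)·C(7, 5)·C(8, 1) = 7351344. Avoid both = 818809200 − 219008790 − 41602400 + 7351344 = 565549354.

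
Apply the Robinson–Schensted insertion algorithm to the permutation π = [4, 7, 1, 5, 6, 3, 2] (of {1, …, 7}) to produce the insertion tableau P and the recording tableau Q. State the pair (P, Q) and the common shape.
P = [1, 2, 6] / [3, 5] / [4] / [7];  Q = [1, 2, 5] / [3, 4] / [6] / [7];  common shape = (3, 2, 1, 1)

Row-insert the values π_1, π_2, … into P one at a time, bumping the leftmost entry strictly greater than the inserted value down to the next row. The recording tableau Q records, in position (i, j), the step at which that cell was added to P.
  Insert 4 (step 1): P = [4];  Q = [1]
  Insert 7 (step 2): P = [4, 7];  Q = [1, 2]
  Insert 1 (step 3): P = [1, 7] / [4];  Q = [1, 2] / [3]
  Insert 5 (step 4): P = [1, 5] / [4, 7];  Q = [1, 2] / [3, 4]
  Insert 6 (step 5): P = [1, 5, 6] / [4, 7];  Q = [1, 2, 5] / [3, 4]
  Insert 3 (step 6): P = [1, 3, 6] / [4, 5] / [7];  Q = [1, 2, 5] / [3, 4] / [6]
  Insert 2 (step 7): P = [1, 2, 6] / [3, 5] / [4] / [7];  Q = [1, 2, 5] / [3, 4] / [6] / [7]
Final shape: (3, 2, 1, 1).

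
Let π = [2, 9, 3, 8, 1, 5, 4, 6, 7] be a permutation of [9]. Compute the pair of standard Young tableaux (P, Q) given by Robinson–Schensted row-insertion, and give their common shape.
P = [1, 3, 4, 6, 7] / [2, 5] / [8] / [9];  Q = [1, 2, 4, 8, 9] / [3, 6] / [5] / [7];  common shape = (5, 2, 1, 1)

Row-insert the values π_1, π_2, … into P one at a time, bumping the leftmost entry strictly greater than the inserted value down to the next row. The recording tableau Q records, in position (i, j), the step at which that cell was added to P.
  Insert 2 (step 1): P = [2];  Q = [1]
  Insert 9 (step 2): P = [2, 9];  Q = [1, 2]
  Insert 3 (step 3): P = [2, 3] / [9];  Q = [1, 2] / [3]
  Insert 8 (step 4): P = [2, 3, 8] / [9];  Q = [1, 2, 4] / [3]
  Insert 1 (step 5): P = [1, 3, 8] / [2] / [9];  Q = [1, 2, 4] / [3] / [5]
  Insert 5 (step 6): P = [1, 3, 5] / [2, 8] / [9];  Q = [1, 2, 4] / [3, 6] / [5]
  Insert 4 (step 7): P = [1, 3, 4] / [2, 5] / [8] / [9];  Q = [1, 2, 4] / [3, 6] / [5] / [7]
  Insert 6 (step 8): P = [1, 3, 4, 6] / [2, 5] / [8] / [9];  Q = [1, 2, 4, 8] / [3, 6] / [5] / [7]
  Insert 7 (step 9): P = [1, 3, 4, 6, 7] / [2, 5] / [8] / [9];  Q = [1, 2, 4, 8, 9] / [3, 6] / [5] / [7]
Final shape: (5, 2, 1, 1).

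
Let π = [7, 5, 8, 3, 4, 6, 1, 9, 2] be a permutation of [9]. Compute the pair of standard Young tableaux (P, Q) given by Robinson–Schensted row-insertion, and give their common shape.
P = [1, 2, 6, 9] / [3, 4] / [5, 8] / [7];  Q = [1, 3, 6, 8] / [2, 5] / [4, 9] / [7];  common shape = (4, 2, 2, 1)

Row-insert the values π_1, π_2, … into P one at a time, bumping the leftmost entry strictly greater than the inserted value down to the next row. The recording tableau Q records, in position (i, j), the step at which that cell was added to P.
  Insert 7 (step 1): P = [7];  Q = [1]
  Insert 5 (step 2): P = [5] / [7];  Q = [1] / [2]
  Insert 8 (step 3): P = [5, 8] / [7];  Q = [1, 3] / [2]
  Insert 3 (step 4): P = [3, 8] / [5] / [7];  Q = [1, 3] / [2] / [4]
  Insert 4 (step 5): P = [3, 4] / [5, 8] / [7];  Q = [1, 3] / [2, 5] / [4]
  Insert 6 (step 6): P = [3, 4, 6] / [5, 8] / [7];  Q = [1, 3, 6] / [2, 5] / [4]
  Insert 1 (step 7): P = [1, 4, 6] / [3, 8] / [5] / [7];  Q = [1, 3, 6] / [2, 5] / [4] / [7]
  Insert 9 (step 8): P = [1, 4, 6, 9] / [3, 8] / [5] / [7];  Q = [1, 3, 6, 8] / [2, 5] / [4] / [7]
  Insert 2 (step 9): P = [1, 2, 6, 9] / [3, 4] / [5, 8] / [7];  Q = [1, 3, 6, 8] / [2, 5] / [4, 9] / [7]
Final shape: (4, 2, 2, 1).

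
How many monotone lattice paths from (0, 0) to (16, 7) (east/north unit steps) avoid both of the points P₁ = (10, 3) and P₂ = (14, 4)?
Number of paths = 168797

Inclusion–exclusion. Total paths: C(23, 16) = 245157. Through P₁: C(13, 10)·C(10, 6) = 60060. Through P₂: C(18, 14)·C(5, 2) = 30600. Since P₁ is strictly southwest of P₂, a monotone path through both must visit P₁ then P₂; paths through both = C(13, 10)·C(5, 4)·C(5, 2) = 14300. Avoid both = 245157 − 60060 − 30600 + 14300 = 168797.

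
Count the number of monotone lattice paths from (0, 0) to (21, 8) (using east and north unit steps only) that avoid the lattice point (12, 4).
Number of paths = 2990845

Total paths from (0, 0) to (21, 8): C(29, 21) = 4292145. Paths through (12, 4): (paths (0, 0) → (12, 4)) × (paths (12, 4) → (21, 8)) = C(16, 12) · C(13, 9) = 1820 · 715 = 1301300. Avoidance count = 4292145 − 1301300 = 2990845.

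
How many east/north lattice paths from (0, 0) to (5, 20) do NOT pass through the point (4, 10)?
Number of paths = 42119

Total paths from (0, 0) to (5, 20): C(25, 5) = 53130. Paths through (4, 10): (paths (0, 0) → (4, 10)) × (paths (4, 10) → (5, 20)) = C(14, 4) · C(11, 1) = 1001 · 11 = 11011. Avoidance count = 53130 − 11011 = 42119.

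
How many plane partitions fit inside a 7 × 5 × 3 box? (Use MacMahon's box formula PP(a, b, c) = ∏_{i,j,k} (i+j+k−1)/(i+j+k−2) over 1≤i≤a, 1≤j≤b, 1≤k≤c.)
PP(7, 5, 3) = 16195608

Evaluate the triple product over i = 1..7, j = 1..5, k = 1..3. The factors are (2/1) · (3/2) · (4/3) · (3/2) · (4/3) · (5/4) · (4/3) · (5/4) · … (105 factors total). The numerators and denominators telescope so the product is an integer; carrying out the multiplication exactly gives PP(7, 5, 3) = 16195608.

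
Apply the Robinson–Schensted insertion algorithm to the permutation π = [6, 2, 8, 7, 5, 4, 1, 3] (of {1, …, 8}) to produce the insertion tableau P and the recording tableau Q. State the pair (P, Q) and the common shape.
P = [1, 3] / [2, 4] / [5, 7] / [6] / [8];  Q = [1, 3] / [2, 4] / [5, 8] / [6] / [7];  common shape = (2, 2, 2, 1, 1)

Row-insert the values π_1, π_2, … into P one at a time, bumping the leftmost entry strictly greater than the inserted value down to the next row. The recording tableau Q records, in position (i, j), the step at which that cell was added to P.
  Insert 6 (step 1): P = [6];  Q = [1]
  Insert 2 (step 2): P = [2] / [6];  Q = [1] / [2]
  Insert 8 (step 3): P = [2, 8] / [6];  Q = [1, 3] / [2]
  Insert 7 (step 4): P = [2, 7] / [6, 8];  Q = [1, 3] / [2, 4]
  Insert 5 (step 5): P = [2, 5] / [6, 7] / [8];  Q = [1, 3] / [2, 4] / [5]
  Insert 4 (step 6): P = [2, 4] / [5, 7] / [6] / [8];  Q = [1, 3] / [2, 4] / [5] / [6]
  Insert 1 (step 7): P = [1, 4] / [2, 7] / [5] / [6] / [8];  Q = [1, 3] / [2, 4] / [5] / [6] / [7]
  Insert 3 (step 8): P = [1, 3] / [2, 4] / [5, 7] / [6] / [8];  Q = [1, 3] / [2, 4] / [5, 8] / [6] / [7]
Final shape: (2, 2, 2, 1, 1).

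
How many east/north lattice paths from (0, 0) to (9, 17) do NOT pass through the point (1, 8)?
Number of paths = 2905760

Total paths from (0, 0) to (9, 17): C(26, 9) = 3124550. Paths through (1, 8): (paths (0, 0) → (1, 8)) × (paths (1, 8) → (9, 17)) = C(9, 1) · C(17, 8) = 9 · 24310 = 218790. Avoidance count = 3124550 − 218790 = 2905760.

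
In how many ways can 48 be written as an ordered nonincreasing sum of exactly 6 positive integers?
p(48, 6 parts) = 4494

Partitions of n into exactly k parts are in bijection with partitions of n − k into at most k parts (subtract 1 from each part). So p(48, exactly 6) = p(42, parts ≤ 6). Computing via the recurrence p(m, j) = p(m, j−1) + p(m−j, j) gives 4494.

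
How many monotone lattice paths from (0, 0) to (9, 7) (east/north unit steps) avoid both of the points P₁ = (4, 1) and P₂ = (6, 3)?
Number of paths = 7240

Inclusion–exclusion. Total paths: C(16, 9) = 11440. Through P₁: C(5, 4)·C(11, 5) = 2310. Through P₂: C(9, 6)·C(7, 3) = 2940. Since P₁ is strictly southwest of P₂, a monotone path through both must visit P₁ then P₂; paths through both = C(5, 4)·C(4, 2)·C(7, 3) = 1050. Avoid both = 11440 − 2310 − 2940 + 1050 = 7240.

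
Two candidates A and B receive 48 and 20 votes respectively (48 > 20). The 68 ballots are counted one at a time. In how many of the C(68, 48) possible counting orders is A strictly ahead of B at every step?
Strict-lead orderings = 33812214746249940

Total orderings of the 68 votes with 48 for A: C(68, 48) = 82115378669464140. By the Bertrand ballot formula (Cycle Lemma / reflection principle), the number of orderings in which A is strictly ahead of B throughout is (p − q)/(p + q) · C(p + q, p) = (48 − 20)/(48 + 20) · 82115378669464140 = 33812214746249940.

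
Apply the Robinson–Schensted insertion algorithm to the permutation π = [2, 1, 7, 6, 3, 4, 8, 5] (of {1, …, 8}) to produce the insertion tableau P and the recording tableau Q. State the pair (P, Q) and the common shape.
P = [1, 3, 4, 5] / [2, 6, 8] / [7];  Q = [1, 3, 6, 7] / [2, 4, 8] / [5];  common shape = (4, 3, 1)

Row-insert the values π_1, π_2, … into P one at a time, bumping the leftmost entry strictly greater than the inserted value down to the next row. The recording tableau Q records, in position (i, j), the step at which that cell was added to P.
  Insert 2 (step 1): P = [2];  Q = [1]
  Insert 1 (step 2): P = [1] / [2];  Q = [1] / [2]
  Insert 7 (step 3): P = [1, 7] / [2];  Q = [1, 3] / [2]
  Insert 6 (step 4): P = [1, 6] / [2, 7];  Q = [1, 3] / [2, 4]
  Insert 3 (step 5): P = [1, 3] / [2, 6] / [7];  Q = [1, 3] / [2, 4] / [5]
  Insert 4 (step 6): P = [1, 3, 4] / [2, 6] / [7];  Q = [1, 3, 6] / [2, 4] / [5]
  Insert 8 (step 7): P = [1, 3, 4, 8] / [2, 6] / [7];  Q = [1, 3, 6, 7] / [2, 4] / [5]
  Insert 5 (step 8): P = [1, 3, 4, 5] / [2, 6, 8] / [7];  Q = [1, 3, 6, 7] / [2, 4, 8] / [5]
Final shape: (4, 3, 1).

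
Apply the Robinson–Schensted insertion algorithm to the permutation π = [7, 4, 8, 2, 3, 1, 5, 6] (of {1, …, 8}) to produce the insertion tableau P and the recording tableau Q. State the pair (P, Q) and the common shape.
P = [1, 3, 5, 6] / [2, 8] / [4] / [7];  Q = [1, 3, 7, 8] / [2, 5] / [4] / [6];  common shape = (4, 2, 1, 1)

Row-insert the values π_1, π_2, … into P one at a time, bumping the leftmost entry strictly greater than the inserted value down to the next row. The recording tableau Q records, in position (i, j), the step at which that cell was added to P.
  Insert 7 (step 1): P = [7];  Q = [1]
  Insert 4 (step 2): P = [4] / [7];  Q = [1] / [2]
  Insert 8 (step 3): P = [4, 8] / [7];  Q = [1, 3] / [2]
  Insert 2 (step 4): P = [2, 8] / [4] / [7];  Q = [1, 3] / [2] / [4]
  Insert 3 (step 5): P = [2, 3] / [4, 8] / [7];  Q = [1, 3] / [2, 5] / [4]
  Insert 1 (step 6): P = [1, 3] / [2, 8] / [4] / [7];  Q = [1, 3] / [2, 5] / [4] / [6]
  Insert 5 (step 7): P = [1, 3, 5] / [2, 8] / [4] / [7];  Q = [1, 3, 7] / [2, 5] / [4] / [6]
  Insert 6 (step 8): P = [1, 3, 5, 6] / [2, 8] / [4] / [7];  Q = [1, 3, 7, 8] / [2, 5] / [4] / [6]
Final shape: (4, 2, 1, 1).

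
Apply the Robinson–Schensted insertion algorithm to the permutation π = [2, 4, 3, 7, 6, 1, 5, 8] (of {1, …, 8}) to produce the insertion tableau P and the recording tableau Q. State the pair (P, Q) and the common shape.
P = [1, 3, 5, 8] / [2, 6] / [4, 7];  Q = [1, 2, 4, 8] / [3, 5] / [6, 7];  common shape = (4, 2, 2)

Row-insert the values π_1, π_2, … into P one at a time, bumping the leftmost entry strictly greater than the inserted value down to the next row. The recording tableau Q records, in position (i, j), the step at which that cell was added to P.
  Insert 2 (step 1): P = [2];  Q = [1]
  Insert 4 (step 2): P = [2, 4];  Q = [1, 2]
  Insert 3 (step 3): P = [2, 3] / [4];  Q = [1, 2] / [3]
  Insert 7 (step 4): P = [2, 3, 7] / [4];  Q = [1, 2, 4] / [3]
  Insert 6 (step 5): P = [2, 3, 6] / [4, 7];  Q = [1, 2, 4] / [3, 5]
  Insert 1 (step 6): P = [1, 3, 6] / [2, 7] / [4];  Q = [1, 2, 4] / [3, 5] / [6]
  Insert 5 (step 7): P = [1, 3, 5] / [2, 6] / [4, 7];  Q = [1, 2, 4] / [3, 5] / [6, 7]
  Insert 8 (step 8): P = [1, 3, 5, 8] / [2, 6] / [4, 7];  Q = [1, 2, 4, 8] / [3, 5] / [6, 7]
Final shape: (4, 2, 2).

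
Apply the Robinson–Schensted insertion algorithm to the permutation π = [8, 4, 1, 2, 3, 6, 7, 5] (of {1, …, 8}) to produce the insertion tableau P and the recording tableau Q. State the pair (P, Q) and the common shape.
P = [1, 2, 3, 5, 7] / [4, 6] / [8];  Q = [1, 4, 5, 6, 7] / [2, 8] / [3];  common shape = (5, 2, 1)

Row-insert the values π_1, π_2, … into P one at a time, bumping the leftmost entry strictly greater than the inserted value down to the next row. The recording tableau Q records, in position (i, j), the step at which that cell was added to P.
  Insert 8 (step 1): P = [8];  Q = [1]
  Insert 4 (step 2): P = [4] / [8];  Q = [1] / [2]
  Insert 1 (step 3): P = [1] / [4] / [8];  Q = [1] / [2] / [3]
  Insert 2 (step 4): P = [1, 2] / [4] / [8];  Q = [1, 4] / [2] / [3]
  Insert 3 (step 5): P = [1, 2, 3] / [4] / [8];  Q = [1, 4, 5] / [2] / [3]
  Insert 6 (step 6): P = [1, 2, 3, 6] / [4] / [8];  Q = [1, 4, 5, 6] / [2] / [3]
  Insert 7 (step 7): P = [1, 2, 3, 6, 7] / [4] / [8];  Q = [1, 4, 5, 6, 7] / [2] / [3]
  Insert 5 (step 8): P = [1, 2, 3, 5, 7] / [4, 6] / [8];  Q = [1, 4, 5, 6, 7] / [2, 8] / [3]
Final shape: (5, 2, 1).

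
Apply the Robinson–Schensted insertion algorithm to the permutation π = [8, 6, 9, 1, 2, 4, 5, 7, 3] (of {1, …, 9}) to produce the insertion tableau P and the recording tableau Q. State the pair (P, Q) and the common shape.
P = [1, 2, 3, 5, 7] / [4, 9] / [6] / [8];  Q = [1, 3, 6, 7, 8] / [2, 5] / [4] / [9];  common shape = (5, 2, 1, 1)

Row-insert the values π_1, π_2, … into P one at a time, bumping the leftmost entry strictly greater than the inserted value down to the next row. The recording tableau Q records, in position (i, j), the step at which that cell was added to P.
  Insert 8 (step 1): P = [8];  Q = [1]
  Insert 6 (step 2): P = [6] / [8];  Q = [1] / [2]
  Insert 9 (step 3): P = [6, 9] / [8];  Q = [1, 3] / [2]
  Insert 1 (step 4): P = [1, 9] / [6] / [8];  Q = [1, 3] / [2] / [4]
  Insert 2 (step 5): P = [1, 2] / [6, 9] / [8];  Q = [1, 3] / [2, 5] / [4]
  Insert 4 (step 6): P = [1, 2, 4] / [6, 9] / [8];  Q = [1, 3, 6] / [2, 5] / [4]
  Insert 5 (step 7): P = [1, 2, 4, 5] / [6, 9] / [8];  Q = [1, 3, 6, 7] / [2, 5] / [4]
  Insert 7 (step 8): P = [1, 2, 4, 5, 7] / [6, 9] / [8];  Q = [1, 3, 6, 7, 8] / [2, 5] / [4]
  Insert 3 (step 9): P = [1, 2, 3, 5, 7] / [4, 9] / [6] / [8];  Q = [1, 3, 6, 7, 8] / [2, 5] / [4] / [9]
Final shape: (5, 2, 1, 1).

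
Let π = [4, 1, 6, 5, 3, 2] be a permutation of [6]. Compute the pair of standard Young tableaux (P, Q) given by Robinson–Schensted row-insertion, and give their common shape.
P = [1, 2] / [3, 5] / [4] / [6];  Q = [1, 3] / [2, 4] / [5] / [6];  common shape = (2, 2, 1, 1)

Row-insert the values π_1, π_2, … into P one at a time, bumping the leftmost entry strictly greater than the inserted value down to the next row. The recording tableau Q records, in position (i, j), the step at which that cell was added to P.
  Insert 4 (step 1): P = [4];  Q = [1]
  Insert 1 (step 2): P = [1] / [4];  Q = [1] / [2]
  Insert 6 (step 3): P = [1, 6] / [4];  Q = [1, 3] / [2]
  Insert 5 (step 4): P = [1, 5] / [4, 6];  Q = [1, 3] / [2, 4]
  Insert 3 (step 5): P = [1, 3] / [4, 5] / [6];  Q = [1, 3] / [2, 4] / [5]
  Insert 2 (step 6): P = [1, 2] / [3, 5] / [4] / [6];  Q = [1, 3] / [2, 4] / [5] / [6]
Final shape: (2, 2, 1, 1).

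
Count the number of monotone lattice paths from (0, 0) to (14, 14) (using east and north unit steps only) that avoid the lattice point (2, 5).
Number of paths = 33944070

Total paths from (0, 0) to (14, 14): C(28, 14) = 40116600. Paths through (2, 5): (paths (0, 0) → (2, 5)) × (paths (2, 5) → (14, 14)) = C(7, 2) · C(21, 12) = 21 · 293930 = 6172530. Avoidance count = 40116600 − 6172530 = 33944070.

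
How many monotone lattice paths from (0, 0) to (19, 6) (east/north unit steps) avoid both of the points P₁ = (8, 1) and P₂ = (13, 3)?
Number of paths = 106624

Inclusion–exclusion. Total paths: C(25, 19) = 177100. Through P₁: C(9, 8)·C(16, 11) = 39312. Through P₂: C(16, 13)·C(9, 6) = 47040. Since P₁ is strictly southwest of P₂, a monotone path through both must visit P₁ then P₂; paths through both = C(9, 8)·C(7, 5)·C(9, 6) = 15876. Avoid both = 177100 − 39312 − 47040 + 15876 = 106624.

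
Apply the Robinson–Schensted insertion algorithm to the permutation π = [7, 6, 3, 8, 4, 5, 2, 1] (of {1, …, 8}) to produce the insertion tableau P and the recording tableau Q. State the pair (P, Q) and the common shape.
P = [1, 4, 5] / [2, 8] / [3] / [6] / [7];  Q = [1, 4, 6] / [2, 5] / [3] / [7] / [8];  common shape = (3, 2, 1, 1, 1)

Row-insert the values π_1, π_2, … into P one at a time, bumping the leftmost entry strictly greater than the inserted value down to the next row. The recording tableau Q records, in position (i, j), the step at which that cell was added to P.
  Insert 7 (step 1): P = [7];  Q = [1]
  Insert 6 (step 2): P = [6] / [7];  Q = [1] / [2]
  Insert 3 (step 3): P = [3] / [6] / [7];  Q = [1] / [2] / [3]
  Insert 8 (step 4): P = [3, 8] / [6] / [7];  Q = [1, 4] / [2] / [3]
  Insert 4 (step 5): P = [3, 4] / [6, 8] / [7];  Q = [1, 4] / [2, 5] / [3]
  Insert 5 (step 6): P = [3, 4, 5] / [6, 8] / [7];  Q = [1, 4, 6] / [2, 5] / [3]
  Insert 2 (step 7): P = [2, 4, 5] / [3, 8] / [6] / [7];  Q = [1, 4, 6] / [2, 5] / [3] / [7]
  Insert 1 (step 8): P = [1, 4, 5] / [2, 8] / [3] / [6] / [7];  Q = [1, 4, 6] / [2, 5] / [3] / [7] / [8]
Final shape: (3, 2, 1, 1, 1).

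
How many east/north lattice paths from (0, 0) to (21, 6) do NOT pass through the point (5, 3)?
Number of paths = 241746

Total paths from (0, 0) to (21, 6): C(27, 21) = 296010. Paths through (5, 3): (paths (0, 0) → (5, 3)) × (paths (5, 3) → (21, 6)) = C(8, 5) · C(19, 16) = 56 · 969 = 54264. Avoidance count = 296010 − 54264 = 241746.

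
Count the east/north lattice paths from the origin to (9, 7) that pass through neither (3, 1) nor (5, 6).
Number of paths = 5854

Inclusion–exclusion. Total paths: C(16, 9) = 11440. Through P₁: C(4, 3)·C(12, 6) = 3696. Through P₂: C(11, 5)·C(5, 4) = 2310. Since P₁ is strictly southwest of P₂, a monotone path through both must visit P₁ then P₂; paths through both = C(4, 3)·C(7, 2)·C(5, 4) = 420. Avoid both = 11440 − 3696 − 2310 + 420 = 5854.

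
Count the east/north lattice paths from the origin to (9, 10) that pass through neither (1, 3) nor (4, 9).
Number of paths = 64364

Inclusion–exclusion. Total paths: C(19, 9) = 92378. Through P₁: C(4, 1)·C(15, 8) = 25740. Through P₂: C(13, 4)·C(6, 5) = 4290. Since P₁ is strictly southwest of P₂, a monotone path through both must visit P₁ then P₂; paths through both = C(4, 1)·C(9, 3)·C(6, 5) = 2016. Avoid both = 92378 − 25740 − 4290 + 2016 = 64364.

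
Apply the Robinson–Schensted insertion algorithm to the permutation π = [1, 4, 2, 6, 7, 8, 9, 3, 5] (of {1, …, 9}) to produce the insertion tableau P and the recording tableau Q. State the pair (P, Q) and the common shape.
P = [1, 2, 3, 5, 8, 9] / [4, 6, 7];  Q = [1, 2, 4, 5, 6, 7] / [3, 8, 9];  common shape = (6, 3)

Row-insert the values π_1, π_2, … into P one at a time, bumping the leftmost entry strictly greater than the inserted value down to the next row. The recording tableau Q records, in position (i, j), the step at which that cell was added to P.
  Insert 1 (step 1): P = [1];  Q = [1]
  Insert 4 (step 2): P = [1, 4];  Q = [1, 2]
  Insert 2 (step 3): P = [1, 2] / [4];  Q = [1, 2] / [3]
  Insert 6 (step 4): P = [1, 2, 6] / [4];  Q = [1, 2, 4] / [3]
  Insert 7 (step 5): P = [1, 2, 6, 7] / [4];  Q = [1, 2, 4, 5] / [3]
  Insert 8 (step 6): P = [1, 2, 6, 7, 8] / [4];  Q = [1, 2, 4, 5, 6] / [3]
  Insert 9 (step 7): P = [1, 2, 6, 7, 8, 9] / [4];  Q = [1, 2, 4, 5, 6, 7] / [3]
  Insert 3 (step 8): P = [1, 2, 3, 7, 8, 9] / [4, 6];  Q = [1, 2, 4, 5, 6, 7] / [3, 8]
  Insert 5 (step 9): P = [1, 2, 3, 5, 8, 9] / [4, 6, 7];  Q = [1, 2, 4, 5, 6, 7] / [3, 8, 9]
Final shape: (6, 3).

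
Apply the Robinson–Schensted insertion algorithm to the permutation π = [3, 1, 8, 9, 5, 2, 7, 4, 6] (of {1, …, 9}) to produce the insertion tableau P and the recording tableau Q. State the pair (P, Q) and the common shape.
P = [1, 2, 4, 6] / [3, 5, 7] / [8, 9];  Q = [1, 3, 4, 9] / [2, 5, 7] / [6, 8];  common shape = (4, 3, 2)

Row-insert the values π_1, π_2, … into P one at a time, bumping the leftmost entry strictly greater than the inserted value down to the next row. The recording tableau Q records, in position (i, j), the step at which that cell was added to P.
  Insert 3 (step 1): P = [3];  Q = [1]
  Insert 1 (step 2): P = [1] / [3];  Q = [1] / [2]
  Insert 8 (step 3): P = [1, 8] / [3];  Q = [1, 3] / [2]
  Insert 9 (step 4): P = [1, 8, 9] / [3];  Q = [1, 3, 4] / [2]
  Insert 5 (step 5): P = [1, 5, 9] / [3, 8];  Q = [1, 3, 4] / [2, 5]
  Insert 2 (step 6): P = [1, 2, 9] / [3, 5] / [8];  Q = [1, 3, 4] / [2, 5] / [6]
  Insert 7 (step 7): P = [1, 2, 7] / [3, 5, 9] / [8];  Q = [1, 3, 4] / [2, 5, 7] / [6]
  Insert 4 (step 8): P = [1, 2, 4] / [3, 5, 7] / [8, 9];  Q = [1, 3, 4] / [2, 5, 7] / [6, 8]
  Insert 6 (step 9): P = [1, 2, 4, 6] / [3, 5, 7] / [8, 9];  Q = [1, 3, 4, 9] / [2, 5, 7] / [6, 8]
Final shape: (4, 3, 2).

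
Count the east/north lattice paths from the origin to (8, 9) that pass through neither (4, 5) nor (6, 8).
Number of paths = 10261

Inclusion–exclusion. Total paths: C(17, 8) = 24310. Through P₁: C(9, 4)·C(8, 4) = 8820. Through P₂: C(14, 6)·C(3, 2) = 9009. Since P₁ is strictly southwest of P₂, a monotone path through both must visit P₁ then P₂; paths through both = C(9, 4)·C(5, 2)·C(3, 2) = 3780. Avoid both = 24310 − 8820 − 9009 + 3780 = 10261.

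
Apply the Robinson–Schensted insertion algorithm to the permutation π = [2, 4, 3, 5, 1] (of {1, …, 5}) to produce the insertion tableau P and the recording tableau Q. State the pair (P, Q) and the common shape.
P = [1, 3, 5] / [2] / [4];  Q = [1, 2, 4] / [3] / [5];  common shape = (3, 1, 1)

Row-insert the values π_1, π_2, … into P one at a time, bumping the leftmost entry strictly greater than the inserted value down to the next row. The recording tableau Q records, in position (i, j), the step at which that cell was added to P.
  Insert 2 (step 1): P = [2];  Q = [1]
  Insert 4 (step 2): P = [2, 4];  Q = [1, 2]
  Insert 3 (step 3): P = [2, 3] / [4];  Q = [1, 2] / [3]
  Insert 5 (step 4): P = [2, 3, 5] / [4];  Q = [1, 2, 4] / [3]
  Insert 1 (step 5): P = [1, 3, 5] / [2] / [4];  Q = [1, 2, 4] / [3] / [5]
Final shape: (3, 1, 1).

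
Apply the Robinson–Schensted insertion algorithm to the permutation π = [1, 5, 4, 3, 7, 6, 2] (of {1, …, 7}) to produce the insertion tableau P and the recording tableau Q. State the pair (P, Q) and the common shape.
P = [1, 2, 6] / [3, 7] / [4] / [5];  Q = [1, 2, 5] / [3, 6] / [4] / [7];  common shape = (3, 2, 1, 1)

Row-insert the values π_1, π_2, … into P one at a time, bumping the leftmost entry strictly greater than the inserted value down to the next row. The recording tableau Q records, in position (i, j), the step at which that cell was added to P.
  Insert 1 (step 1): P = [1];  Q = [1]
  Insert 5 (step 2): P = [1, 5];  Q = [1, 2]
  Insert 4 (step 3): P = [1, 4] / [5];  Q = [1, 2] / [3]
  Insert 3 (step 4): P = [1, 3] / [4] / [5];  Q = [1, 2] / [3] / [4]
  Insert 7 (step 5): P = [1, 3, 7] / [4] / [5];  Q = [1, 2, 5] / [3] / [4]
  Insert 6 (step 6): P = [1, 3, 6] / [4, 7] / [5];  Q = [1, 2, 5] / [3, 6] / [4]
  Insert 2 (step 7): P = [1, 2, 6] / [3, 7] / [4] / [5];  Q = [1, 2, 5] / [3, 6] / [4] / [7]
Final shape: (3, 2, 1, 1).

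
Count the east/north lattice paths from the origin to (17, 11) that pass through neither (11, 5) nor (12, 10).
Number of paths = 13715520

Inclusion–exclusion. Total paths: C(28, 17) = 21474180. Through P₁: C(16, 11)·C(12, 6) = 4036032. Through P₂: C(22, 12)·C(6, 5) = 3879876. Since P₁ is strictly southwest of P₂, a monotone path through both must visit P₁ then P₂; paths through both = C(16, 11)·C(6, 1)·C(6, 5) = 157248. Avoid both = 21474180 − 4036032 − 3879876 + 157248 = 13715520.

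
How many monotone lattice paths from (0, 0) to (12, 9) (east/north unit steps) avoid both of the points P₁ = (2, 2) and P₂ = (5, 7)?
Number of paths = 160826

Inclusion–exclusion. Total paths: C(21, 12) = 293930. Through P₁: C(4, 2)·C(17, 10) = 116688. Through P₂: C(12, 5)·C(9, 7) = 28512. Since P₁ is strictly southwest of P₂, a monotone path through both must visit P₁ then P₂; paths through both = C(4, 2)·C(8, 3)·C(9, 7) = 12096. Avoid both = 293930 − 116688 − 28512 + 12096 = 160826.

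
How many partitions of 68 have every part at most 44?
p(68, parts ≤ 44) = 3081972

Use the recurrence p(n, m) = p(n, m−1) + p(n−m, m): either the largest part is < m (count p(n, m−1)) or the largest part is exactly m (remove one copy of m, count p(n−m, m)). With p(0, ·) = 1 this gives p(68, parts ≤ 44) = 3081972. (By conjugating Young diagrams, this also counts partitions of 68 into at most 44 parts.)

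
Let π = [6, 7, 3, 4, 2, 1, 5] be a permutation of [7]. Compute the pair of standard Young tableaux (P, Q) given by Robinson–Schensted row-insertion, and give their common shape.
P = [1, 4, 5] / [2, 7] / [3] / [6];  Q = [1, 2, 7] / [3, 4] / [5] / [6];  common shape = (3, 2, 1, 1)

Row-insert the values π_1, π_2, … into P one at a time, bumping the leftmost entry strictly greater than the inserted value down to the next row. The recording tableau Q records, in position (i, j), the step at which that cell was added to P.
  Insert 6 (step 1): P = [6];  Q = [1]
  Insert 7 (step 2): P = [6, 7];  Q = [1, 2]
  Insert 3 (step 3): P = [3, 7] / [6];  Q = [1, 2] / [3]
  Insert 4 (step 4): P = [3, 4] / [6, 7];  Q = [1, 2] / [3, 4]
  Insert 2 (step 5): P = [2, 4] / [3, 7] / [6];  Q = [1, 2] / [3, 4] / [5]
  Insert 1 (step 6): P = [1, 4] / [2, 7] / [3] / [6];  Q = [1, 2] / [3, 4] / [5] / [6]
  Insert 5 (step 7): P = [1, 4, 5] / [2, 7] / [3] / [6];  Q = [1, 2, 7] / [3, 4] / [5] / [6]
Final shape: (3, 2, 1, 1).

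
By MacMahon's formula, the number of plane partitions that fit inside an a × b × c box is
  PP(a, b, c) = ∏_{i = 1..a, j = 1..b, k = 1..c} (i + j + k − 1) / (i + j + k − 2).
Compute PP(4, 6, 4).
PP(4, 6, 4) = 9343620

Evaluate the triple product over i = 1..4, j = 1..6, k = 1..4. The factors are (2/1) · (3/2) · (4/3) · (5/4) · (3/2) · (4/3) · (5/4) · (6/5) · … (96 factors total). The numerators and denominators telescope so the product is an integer; carrying out the multiplication exactly gives PP(4, 6, 4) = 9343620.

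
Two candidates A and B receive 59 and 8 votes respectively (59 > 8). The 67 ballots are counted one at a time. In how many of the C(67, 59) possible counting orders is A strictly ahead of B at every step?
Strict-lead orderings = 4964782680

Total orderings of the 67 votes with 59 for A: C(67, 59) = 6522361560. By the Bertrand ballot formula (Cycle Lemma / reflection principle), the number of orderings in which A is strictly ahead of B throughout is (p − q)/(p + q) · C(p + q, p) = (59 − 8)/(59 + 8) · 6522361560 = 4964782680.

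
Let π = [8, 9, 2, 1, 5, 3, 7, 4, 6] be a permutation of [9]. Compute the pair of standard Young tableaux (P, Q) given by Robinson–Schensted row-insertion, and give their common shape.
P = [1, 3, 4, 6] / [2, 5, 7] / [8, 9];  Q = [1, 2, 7, 9] / [3, 5, 8] / [4, 6];  common shape = (4, 3, 2)

Row-insert the values π_1, π_2, … into P one at a time, bumping the leftmost entry strictly greater than the inserted value down to the next row. The recording tableau Q records, in position (i, j), the step at which that cell was added to P.
  Insert 8 (step 1): P = [8];  Q = [1]
  Insert 9 (step 2): P = [8, 9];  Q = [1, 2]
  Insert 2 (step 3): P = [2, 9] / [8];  Q = [1, 2] / [3]
  Insert 1 (step 4): P = [1, 9] / [2] / [8];  Q = [1, 2] / [3] / [4]
  Insert 5 (step 5): P = [1, 5] / [2, 9] / [8];  Q = [1, 2] / [3, 5] / [4]
  Insert 3 (step 6): P = [1, 3] / [2, 5] / [8, 9];  Q = [1, 2] / [3, 5] / [4, 6]
  Insert 7 (step 7): P = [1, 3, 7] / [2, 5] / [8, 9];  Q = [1, 2, 7] / [3, 5] / [4, 6]
  Insert 4 (step 8): P = [1, 3, 4] / [2, 5, 7] / [8, 9];  Q = [1, 2, 7] / [3, 5, 8] / [4, 6]
  Insert 6 (step 9): P = [1, 3, 4, 6] / [2, 5, 7] / [8, 9];  Q = [1, 2, 7, 9] / [3, 5, 8] / [4, 6]
Final shape: (4, 3, 2).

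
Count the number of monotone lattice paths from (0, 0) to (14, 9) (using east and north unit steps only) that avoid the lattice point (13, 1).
Number of paths = 817064

Total paths from (0, 0) to (14, 9): C(23, 14) = 817190. Paths through (13, 1): (paths (0, 0) → (13, 1)) × (paths (13, 1) → (14, 9)) = C(14, 13) · C(9, 1) = 14 · 9 = 126. Avoidance count = 817190 − 126 = 817064.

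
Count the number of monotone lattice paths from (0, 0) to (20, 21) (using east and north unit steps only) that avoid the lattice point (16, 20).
Number of paths = 232589576670

Total paths from (0, 0) to (20, 21): C(41, 20) = 269128937220. Paths through (16, 20): (paths (0, 0) → (16, 20)) × (paths (16, 20) → (20, 21)) = C(36, 16) · C(5, 4) = 7307872110 · 5 = 36539360550. Avoidance count = 269128937220 − 36539360550 = 232589576670.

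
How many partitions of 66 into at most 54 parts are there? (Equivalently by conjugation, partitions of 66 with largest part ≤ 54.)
p(66, parts ≤ 54) = 2323325

Use the recurrence p(n, m) = p(n, m−1) + p(n−m, m): either the largest part is < m (count p(n, m−1)) or the largest part is exactly m (remove one copy of m, count p(n−m, m)). With p(0, ·) = 1 this gives p(66, parts ≤ 54) = 2323325. (By conjugating Young diagrams, this also counts partitions of 66 into at most 54 parts.)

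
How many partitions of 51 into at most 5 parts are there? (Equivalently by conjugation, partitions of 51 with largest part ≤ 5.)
p(51, parts ≤ 5) = 4033

Use the recurrence p(n, m) = p(n, m−1) + p(n−m, m): either the largest part is < m (count p(n, m−1)) or the largest part is exactly m (remove one copy of m, count p(n−m, m)). With p(0, ·) = 1 this gives p(51, parts ≤ 5) = 4033. (By conjugating Young diagrams, this also counts partitions of 51 into at most 5 parts.)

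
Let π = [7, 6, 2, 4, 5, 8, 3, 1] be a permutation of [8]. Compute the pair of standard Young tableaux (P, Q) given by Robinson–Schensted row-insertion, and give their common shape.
P = [1, 3, 5, 8] / [2] / [4] / [6] / [7];  Q = [1, 4, 5, 6] / [2] / [3] / [7] / [8];  common shape = (4, 1, 1, 1, 1)

Row-insert the values π_1, π_2, … into P one at a time, bumping the leftmost entry strictly greater than the inserted value down to the next row. The recording tableau Q records, in position (i, j), the step at which that cell was added to P.
  Insert 7 (step 1): P = [7];  Q = [1]
  Insert 6 (step 2): P = [6] / [7];  Q = [1] / [2]
  Insert 2 (step 3): P = [2] / [6] / [7];  Q = [1] / [2] / [3]
  Insert 4 (step 4): P = [2, 4] / [6] / [7];  Q = [1, 4] / [2] / [3]
  Insert 5 (step 5): P = [2, 4, 5] / [6] / [7];  Q = [1, 4, 5] / [2] / [3]
  Insert 8 (step 6): P = [2, 4, 5, 8] / [6] / [7];  Q = [1, 4, 5, 6] / [2] / [3]
  Insert 3 (step 7): P = [2, 3, 5, 8] / [4] / [6] / [7];  Q = [1, 4, 5, 6] / [2] / [3] / [7]
  Insert 1 (step 8): P = [1, 3, 5, 8] / [2] / [4] / [6] / [7];  Q = [1, 4, 5, 6] / [2] / [3] / [7] / [8]
Final shape: (4, 1, 1, 1, 1).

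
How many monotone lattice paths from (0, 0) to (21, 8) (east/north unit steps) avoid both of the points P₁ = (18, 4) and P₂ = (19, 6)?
Number of paths = 3105190

Inclusion–exclusion. Total paths: C(29, 21) = 4292145. Through P₁: C(22, 18)·C(7, 3) = 256025. Through P₂: C(25, 19)·C(4, 2) = 1062600. Since P₁ is strictly southwest of P₂, a monotone path through both must visit P₁ then P₂; paths through both = C(22, 18)·C(3, 1)·C(4, 2) = 131670. Avoid both = 4292145 − 256025 − 1062600 + 131670 = 3105190.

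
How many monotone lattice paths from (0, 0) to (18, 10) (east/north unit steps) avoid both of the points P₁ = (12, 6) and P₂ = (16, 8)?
Number of paths = 6482604

Inclusion–exclusion. Total paths: C(28, 18) = 13123110. Through P₁: C(18, 12)·C(10, 6) = 3898440. Through P₂: C(24, 16)·C(4, 2) = 4412826. Since P₁ is strictly southwest of P₂, a monotone path through both must visit P₁ then P₂; paths through both = C(18, 12)·C(6, 4)·C(4, 2) = 1670760. Avoid both = 13123110 − 3898440 − 4412826 + 1670760 = 6482604.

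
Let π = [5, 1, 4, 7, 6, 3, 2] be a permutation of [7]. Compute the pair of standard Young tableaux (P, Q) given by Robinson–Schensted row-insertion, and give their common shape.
P = [1, 2, 6] / [3, 7] / [4] / [5];  Q = [1, 3, 4] / [2, 5] / [6] / [7];  common shape = (3, 2, 1, 1)

Row-insert the values π_1, π_2, … into P one at a time, bumping the leftmost entry strictly greater than the inserted value down to the next row. The recording tableau Q records, in position (i, j), the step at which that cell was added to P.
  Insert 5 (step 1): P = [5];  Q = [1]
  Insert 1 (step 2): P = [1] / [5];  Q = [1] / [2]
  Insert 4 (step 3): P = [1, 4] / [5];  Q = [1, 3] / [2]
  Insert 7 (step 4): P = [1, 4, 7] / [5];  Q = [1, 3, 4] / [2]
  Insert 6 (step 5): P = [1, 4, 6] / [5, 7];  Q = [1, 3, 4] / [2, 5]
  Insert 3 (step 6): P = [1, 3, 6] / [4, 7] / [5];  Q = [1, 3, 4] / [2, 5] / [6]
  Insert 2 (step 7): P = [1, 2, 6] / [3, 7] / [4] / [5];  Q = [1, 3, 4] / [2, 5] / [6] / [7]
Final shape: (3, 2, 1, 1).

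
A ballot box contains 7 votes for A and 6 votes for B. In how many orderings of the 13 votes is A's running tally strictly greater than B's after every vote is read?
Strict-lead orderings = 132

Total orderings of the 13 votes with 7 for A: C(13, 7) = 1716. By the Bertrand ballot formula (Cycle Lemma / reflection principle), the number of orderings in which A is strictly ahead of B throughout is (p − q)/(p + q) · C(p + q, p) = (7 − 6)/(7 + 6) · 1716 = 132.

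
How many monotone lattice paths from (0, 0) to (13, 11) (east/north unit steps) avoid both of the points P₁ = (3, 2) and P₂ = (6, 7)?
Number of paths = 1190884

Inclusion–exclusion. Total paths: C(24, 13) = 2496144. Through P₁: C(5, 3)·C(19, 10) = 923780. Through P₂: C(13, 6)·C(11, 7) = 566280. Since P₁ is strictly southwest of P₂, a monotone path through both must visit P₁ then P₂; paths through both = C(5, 3)·C(8, 3)·C(11, 7) = 184800. Avoid both = 2496144 − 923780 − 566280 + 184800 = 1190884.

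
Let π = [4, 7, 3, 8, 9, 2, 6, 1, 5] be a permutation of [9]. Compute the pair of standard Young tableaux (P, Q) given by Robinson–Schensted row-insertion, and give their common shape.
P = [1, 5, 8, 9] / [2, 6] / [3, 7] / [4];  Q = [1, 2, 4, 5] / [3, 7] / [6, 9] / [8];  common shape = (4, 2, 2, 1)

Row-insert the values π_1, π_2, … into P one at a time, bumping the leftmost entry strictly greater than the inserted value down to the next row. The recording tableau Q records, in position (i, j), the step at which that cell was added to P.
  Insert 4 (step 1): P = [4];  Q = [1]
  Insert 7 (step 2): P = [4, 7];  Q = [1, 2]
  Insert 3 (step 3): P = [3, 7] / [4];  Q = [1, 2] / [3]
  Insert 8 (step 4): P = [3, 7, 8] / [4];  Q = [1, 2, 4] / [3]
  Insert 9 (step 5): P = [3, 7, 8, 9] / [4];  Q = [1, 2, 4, 5] / [3]
  Insert 2 (step 6): P = [2, 7, 8, 9] / [3] / [4];  Q = [1, 2, 4, 5] / [3] / [6]
  Insert 6 (step 7): P = [2, 6, 8, 9] / [3, 7] / [4];  Q = [1, 2, 4, 5] / [3, 7] / [6]
  Insert 1 (step 8): P = [1, 6, 8, 9] / [2, 7] / [3] / [4];  Q = [1, 2, 4, 5] / [3, 7] / [6] / [8]
  Insert 5 (step 9): P = [1, 5, 8, 9] / [2, 6] / [3, 7] / [4];  Q = [1, 2, 4, 5] / [3, 7] / [6, 9] / [8]
Final shape: (4, 2, 2, 1).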